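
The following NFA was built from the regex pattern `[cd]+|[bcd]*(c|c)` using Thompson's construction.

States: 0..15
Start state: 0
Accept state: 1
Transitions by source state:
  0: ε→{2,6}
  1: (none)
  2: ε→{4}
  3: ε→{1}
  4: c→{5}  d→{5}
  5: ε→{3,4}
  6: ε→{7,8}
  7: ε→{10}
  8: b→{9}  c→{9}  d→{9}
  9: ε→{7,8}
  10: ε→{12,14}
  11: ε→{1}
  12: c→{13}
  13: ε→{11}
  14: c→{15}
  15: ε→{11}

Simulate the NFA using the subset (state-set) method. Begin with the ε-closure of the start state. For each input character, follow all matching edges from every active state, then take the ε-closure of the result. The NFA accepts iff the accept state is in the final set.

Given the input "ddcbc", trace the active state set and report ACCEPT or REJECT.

Answer: ACCEPT

Trace:
initial (ε-close {0}): {0,2,4,6,7,8,10,12,14}
'd' @ 1: {1,3,4,5,7,8,9,10,12,14}  [accepting]
'd' @ 2: {1,3,4,5,7,8,9,10,12,14}  [accepting]
'c' @ 3: {1,3,4,5,7,8,9,10,11,12,13,14,15}  [accepting]
'b' @ 4: {7,8,9,10,12,14}
'c' @ 5: {1,7,8,9,10,11,12,13,14,15}  [accepting]
end set {1,7,8,9,10,11,12,13,14,15} — state 1 in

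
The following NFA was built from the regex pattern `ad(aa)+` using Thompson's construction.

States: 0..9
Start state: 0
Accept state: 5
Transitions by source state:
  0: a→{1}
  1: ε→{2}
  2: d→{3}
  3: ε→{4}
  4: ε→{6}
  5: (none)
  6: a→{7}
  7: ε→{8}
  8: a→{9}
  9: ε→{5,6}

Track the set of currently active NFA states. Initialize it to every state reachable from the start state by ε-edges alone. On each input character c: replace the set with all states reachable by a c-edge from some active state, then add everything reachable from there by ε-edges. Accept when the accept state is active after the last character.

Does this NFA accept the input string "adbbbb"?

Answer: REJECT

Derivation:
initial (ε-close {0}): {0}
'a' @ 1: {1,2}
'd' @ 2: {3,4,6}
'b' @ 3: {}  — dead — no transitions
rest 'bbb' ignored (set empty)
after full input: {}  (accept=5 not in)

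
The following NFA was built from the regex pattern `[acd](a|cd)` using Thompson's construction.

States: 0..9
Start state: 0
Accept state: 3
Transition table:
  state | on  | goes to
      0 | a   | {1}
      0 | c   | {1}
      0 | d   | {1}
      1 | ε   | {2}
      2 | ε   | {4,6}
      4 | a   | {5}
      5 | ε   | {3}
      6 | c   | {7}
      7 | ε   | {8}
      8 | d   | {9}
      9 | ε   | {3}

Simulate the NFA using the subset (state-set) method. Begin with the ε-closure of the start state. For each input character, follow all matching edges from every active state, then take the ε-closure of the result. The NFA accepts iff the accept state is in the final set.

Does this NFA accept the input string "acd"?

initial (ε-close {0}): {0}
'a' @ 1: {1,2,4,6}
'c' @ 2: {7,8}
'd' @ 3: {3,9}  ✓accept
final: {3,9}; accept 3 in set

Answer: ACCEPT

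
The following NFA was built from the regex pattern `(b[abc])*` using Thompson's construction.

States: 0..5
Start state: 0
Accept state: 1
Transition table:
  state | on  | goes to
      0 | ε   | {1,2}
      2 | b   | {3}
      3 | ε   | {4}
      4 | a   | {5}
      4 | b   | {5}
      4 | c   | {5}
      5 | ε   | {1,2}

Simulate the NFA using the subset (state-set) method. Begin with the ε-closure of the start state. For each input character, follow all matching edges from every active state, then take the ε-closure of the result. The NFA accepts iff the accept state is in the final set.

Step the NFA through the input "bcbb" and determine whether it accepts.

Answer: ACCEPT

Trace:
initial (ε-close {0}): {0,1,2}
'b' @ 1: {3,4}
'c' @ 2: {1,2,5}  ✓accept
'b' @ 3: {3,4}
'b' @ 4: {1,2,5}  ✓accept
after full input: {1,2,5}  (accept=1 in)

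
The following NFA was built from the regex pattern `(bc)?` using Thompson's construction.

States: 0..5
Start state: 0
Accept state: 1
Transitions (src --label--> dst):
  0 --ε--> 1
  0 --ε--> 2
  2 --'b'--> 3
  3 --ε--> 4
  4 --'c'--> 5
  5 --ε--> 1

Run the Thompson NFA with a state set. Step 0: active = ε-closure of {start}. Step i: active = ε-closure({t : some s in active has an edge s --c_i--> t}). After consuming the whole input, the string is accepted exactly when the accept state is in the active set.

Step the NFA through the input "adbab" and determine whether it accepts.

initial (ε-close {0}): {0,1,2}
'a' @ 1: {}  — state set empty
rest 'dbab' ignored (set empty)
end set {} — state 1 not in

Answer: REJECT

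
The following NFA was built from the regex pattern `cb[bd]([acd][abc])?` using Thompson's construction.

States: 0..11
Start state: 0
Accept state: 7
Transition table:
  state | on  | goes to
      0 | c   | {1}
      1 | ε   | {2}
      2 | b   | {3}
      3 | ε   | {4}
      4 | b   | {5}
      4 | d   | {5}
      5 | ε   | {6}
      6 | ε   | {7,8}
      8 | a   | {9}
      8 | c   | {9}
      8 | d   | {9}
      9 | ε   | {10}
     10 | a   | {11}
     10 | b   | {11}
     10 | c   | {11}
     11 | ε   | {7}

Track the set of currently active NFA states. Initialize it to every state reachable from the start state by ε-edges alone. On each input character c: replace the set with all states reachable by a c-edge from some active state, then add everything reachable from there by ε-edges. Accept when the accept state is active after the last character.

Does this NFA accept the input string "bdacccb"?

Answer: REJECT

Trace:
start: ε-closure({0}) = {0}
'b' @ 1: {}  — no active states
rest 'dacccb' ignored (set empty)
end set {} — state 7 not in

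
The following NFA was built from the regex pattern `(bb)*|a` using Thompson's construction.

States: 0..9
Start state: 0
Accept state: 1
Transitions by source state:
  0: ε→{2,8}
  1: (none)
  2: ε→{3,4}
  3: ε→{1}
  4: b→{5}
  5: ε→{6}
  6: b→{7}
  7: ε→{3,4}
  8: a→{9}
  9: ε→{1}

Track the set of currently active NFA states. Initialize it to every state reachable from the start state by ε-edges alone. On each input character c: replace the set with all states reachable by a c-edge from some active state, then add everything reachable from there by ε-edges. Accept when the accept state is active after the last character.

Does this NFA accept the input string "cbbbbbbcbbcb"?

Answer: REJECT

Trace:
initial (ε-close {0}): {0,1,2,3,4,8}
'c' @ 1: {}  — no active states
rest 'bbbbbbcbbcb' ignored (set empty)
after full input: {}  (accept=1 not in)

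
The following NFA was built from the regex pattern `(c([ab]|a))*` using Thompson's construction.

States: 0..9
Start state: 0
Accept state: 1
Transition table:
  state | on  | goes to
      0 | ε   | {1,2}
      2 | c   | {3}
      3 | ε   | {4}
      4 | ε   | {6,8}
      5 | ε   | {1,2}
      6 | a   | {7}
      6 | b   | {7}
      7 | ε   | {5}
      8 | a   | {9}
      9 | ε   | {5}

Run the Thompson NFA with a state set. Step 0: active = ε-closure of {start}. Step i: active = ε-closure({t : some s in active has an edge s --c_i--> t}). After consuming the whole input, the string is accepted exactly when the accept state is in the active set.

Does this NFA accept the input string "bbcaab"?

Answer: REJECT

Trace:
start: ε-closure({0}) = {0,1,2}
'b' @ 1: {}  — no active states
rest 'bcaab' ignored (set empty)
final: {}; accept 1 not in set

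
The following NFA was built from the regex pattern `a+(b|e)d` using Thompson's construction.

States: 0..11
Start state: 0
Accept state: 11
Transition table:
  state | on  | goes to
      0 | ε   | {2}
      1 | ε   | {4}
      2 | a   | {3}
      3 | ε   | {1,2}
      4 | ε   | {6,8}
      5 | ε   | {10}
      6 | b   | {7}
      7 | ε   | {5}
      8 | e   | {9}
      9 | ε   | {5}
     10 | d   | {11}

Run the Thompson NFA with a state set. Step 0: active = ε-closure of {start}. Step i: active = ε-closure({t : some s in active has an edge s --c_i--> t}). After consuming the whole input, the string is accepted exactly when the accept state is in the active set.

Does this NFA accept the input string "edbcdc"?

initial (ε-close {0}): {0,2}
'e' @ 1: {}  — no active states
rest 'dbcdc' ignored (set empty)
after full input: {}  (accept=11 not in)

Answer: REJECT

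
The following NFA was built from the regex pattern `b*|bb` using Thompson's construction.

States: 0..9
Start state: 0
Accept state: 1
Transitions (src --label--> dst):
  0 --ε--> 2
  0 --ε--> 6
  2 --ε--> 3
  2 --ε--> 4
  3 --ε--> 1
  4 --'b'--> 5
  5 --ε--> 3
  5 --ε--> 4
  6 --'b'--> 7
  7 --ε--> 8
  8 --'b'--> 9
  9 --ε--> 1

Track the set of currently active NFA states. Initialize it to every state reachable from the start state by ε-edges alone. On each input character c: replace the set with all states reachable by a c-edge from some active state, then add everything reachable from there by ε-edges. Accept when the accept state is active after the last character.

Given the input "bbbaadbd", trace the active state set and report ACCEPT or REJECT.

Answer: REJECT

Derivation:
start: ε-closure({0}) = {0,1,2,3,4,6}
'b' @ 1: {1,3,4,5,7,8}  [accepting]
'b' @ 2: {1,3,4,5,9}  [accepting]
'b' @ 3: {1,3,4,5}  [accepting]
'a' @ 4: {}  — dead — no transitions
rest 'adbd' ignored (set empty)
after full input: {}  (accept=1 not in)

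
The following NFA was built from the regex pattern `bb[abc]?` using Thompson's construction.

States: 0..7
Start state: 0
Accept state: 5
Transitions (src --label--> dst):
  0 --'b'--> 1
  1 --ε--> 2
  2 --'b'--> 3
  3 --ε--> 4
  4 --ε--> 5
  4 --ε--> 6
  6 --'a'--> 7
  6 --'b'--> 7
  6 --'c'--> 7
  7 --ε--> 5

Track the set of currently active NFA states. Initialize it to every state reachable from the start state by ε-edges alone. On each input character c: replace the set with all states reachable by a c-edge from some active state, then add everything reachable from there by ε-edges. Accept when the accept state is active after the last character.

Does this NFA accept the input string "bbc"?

Answer: ACCEPT

Steps:
S₀ = ε-closure({0}) = {0}
'b' @ 1: {1,2}
'b' @ 2: {3,4,5,6}  ✓accept
'c' @ 3: {5,7}  ✓accept
end set {5,7} — state 5 in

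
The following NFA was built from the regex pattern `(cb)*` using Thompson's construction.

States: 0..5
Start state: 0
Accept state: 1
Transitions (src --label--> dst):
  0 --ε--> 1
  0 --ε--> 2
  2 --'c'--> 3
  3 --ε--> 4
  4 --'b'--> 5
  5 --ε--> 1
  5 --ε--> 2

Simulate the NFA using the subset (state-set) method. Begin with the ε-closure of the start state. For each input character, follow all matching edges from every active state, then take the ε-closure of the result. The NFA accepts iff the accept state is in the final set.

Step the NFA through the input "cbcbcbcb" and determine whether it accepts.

Answer: ACCEPT

Steps:
start: ε-closure({0}) = {0,1,2}
'c' @ 1: {3,4}
'b' @ 2: {1,2,5}  ✓accept
'c' @ 3: {3,4}
'b' @ 4: {1,2,5}  ✓accept
'c' @ 5: {3,4}
'b' @ 6: {1,2,5}  ✓accept
'c' @ 7: {3,4}
'b' @ 8: {1,2,5}  ✓accept
end set {1,2,5} — state 1 in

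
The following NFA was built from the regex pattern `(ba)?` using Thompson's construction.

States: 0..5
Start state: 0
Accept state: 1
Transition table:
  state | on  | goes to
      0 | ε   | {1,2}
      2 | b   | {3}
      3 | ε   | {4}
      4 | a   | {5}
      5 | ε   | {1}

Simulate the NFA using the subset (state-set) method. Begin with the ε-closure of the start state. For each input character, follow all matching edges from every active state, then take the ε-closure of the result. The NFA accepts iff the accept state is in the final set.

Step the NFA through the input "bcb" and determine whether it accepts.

Answer: REJECT

Derivation:
initial (ε-close {0}): {0,1,2}
'b' @ 1: {3,4}
'c' @ 2: {}  — state set empty
rest 'b' ignored (set empty)
final: {}; accept 1 not in set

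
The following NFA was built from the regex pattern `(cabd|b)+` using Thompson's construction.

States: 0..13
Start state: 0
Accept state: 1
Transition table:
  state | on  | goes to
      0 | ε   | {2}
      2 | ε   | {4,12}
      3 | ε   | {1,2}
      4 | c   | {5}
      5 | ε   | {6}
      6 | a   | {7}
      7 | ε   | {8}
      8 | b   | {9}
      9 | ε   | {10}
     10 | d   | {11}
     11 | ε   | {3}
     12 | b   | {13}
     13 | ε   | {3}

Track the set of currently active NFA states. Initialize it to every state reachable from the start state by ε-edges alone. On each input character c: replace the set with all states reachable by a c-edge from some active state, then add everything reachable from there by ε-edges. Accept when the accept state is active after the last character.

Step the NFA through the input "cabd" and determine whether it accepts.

S₀ = ε-closure({0}) = {0,2,4,12}
'c' @ 1: {5,6}
'a' @ 2: {7,8}
'b' @ 3: {9,10}
'd' @ 4: {1,2,3,4,11,12}  [accepting]
final: {1,2,3,4,11,12}; accept 1 in set

Answer: ACCEPT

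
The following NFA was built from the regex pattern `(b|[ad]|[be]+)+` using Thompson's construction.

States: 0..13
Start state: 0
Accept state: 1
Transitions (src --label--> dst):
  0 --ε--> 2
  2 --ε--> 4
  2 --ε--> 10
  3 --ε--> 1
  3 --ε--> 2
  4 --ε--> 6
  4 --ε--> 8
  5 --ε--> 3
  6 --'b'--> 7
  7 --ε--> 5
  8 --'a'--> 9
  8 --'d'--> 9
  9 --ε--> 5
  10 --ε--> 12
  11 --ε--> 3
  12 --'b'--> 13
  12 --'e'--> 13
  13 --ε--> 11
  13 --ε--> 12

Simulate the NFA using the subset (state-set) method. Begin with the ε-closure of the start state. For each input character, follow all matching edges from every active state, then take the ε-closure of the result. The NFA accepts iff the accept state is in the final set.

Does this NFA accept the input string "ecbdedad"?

Answer: REJECT

Steps:
start: ε-closure({0}) = {0,2,4,6,8,10,12}
'e' @ 1: {1,2,3,4,6,8,10,11,12,13}  [accepting]
'c' @ 2: {}  — dead — no transitions
rest 'bdedad' ignored (set empty)
end set {} — state 1 not in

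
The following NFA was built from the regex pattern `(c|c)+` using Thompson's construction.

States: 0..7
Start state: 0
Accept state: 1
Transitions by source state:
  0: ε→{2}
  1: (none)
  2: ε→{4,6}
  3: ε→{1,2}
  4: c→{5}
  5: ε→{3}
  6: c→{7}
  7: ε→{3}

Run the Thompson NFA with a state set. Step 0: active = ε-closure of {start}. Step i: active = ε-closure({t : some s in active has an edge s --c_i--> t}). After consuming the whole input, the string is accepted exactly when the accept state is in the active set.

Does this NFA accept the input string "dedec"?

Answer: REJECT

Trace:
S₀ = ε-closure({0}) = {0,2,4,6}
'd' @ 1: {}  — state set empty
rest 'edec' ignored (set empty)
after full input: {}  (accept=1 not in)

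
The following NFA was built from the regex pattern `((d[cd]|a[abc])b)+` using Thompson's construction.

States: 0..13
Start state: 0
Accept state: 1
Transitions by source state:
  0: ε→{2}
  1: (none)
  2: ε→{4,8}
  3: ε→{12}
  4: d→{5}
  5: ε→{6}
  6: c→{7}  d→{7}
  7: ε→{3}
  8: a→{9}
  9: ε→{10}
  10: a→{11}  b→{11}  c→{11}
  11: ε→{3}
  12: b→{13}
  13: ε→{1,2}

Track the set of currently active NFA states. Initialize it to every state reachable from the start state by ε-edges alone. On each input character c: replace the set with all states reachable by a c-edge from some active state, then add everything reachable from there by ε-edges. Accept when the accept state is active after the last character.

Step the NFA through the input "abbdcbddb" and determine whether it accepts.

S₀ = ε-closure({0}) = {0,2,4,8}
'a' @ 1: {9,10}
'b' @ 2: {3,11,12}
'b' @ 3: {1,2,4,8,13}  [accepting]
'd' @ 4: {5,6}
'c' @ 5: {3,7,12}
'b' @ 6: {1,2,4,8,13}  [accepting]
'd' @ 7: {5,6}
'd' @ 8: {3,7,12}
'b' @ 9: {1,2,4,8,13}  [accepting]
final: {1,2,4,8,13}; accept 1 in set

Answer: ACCEPT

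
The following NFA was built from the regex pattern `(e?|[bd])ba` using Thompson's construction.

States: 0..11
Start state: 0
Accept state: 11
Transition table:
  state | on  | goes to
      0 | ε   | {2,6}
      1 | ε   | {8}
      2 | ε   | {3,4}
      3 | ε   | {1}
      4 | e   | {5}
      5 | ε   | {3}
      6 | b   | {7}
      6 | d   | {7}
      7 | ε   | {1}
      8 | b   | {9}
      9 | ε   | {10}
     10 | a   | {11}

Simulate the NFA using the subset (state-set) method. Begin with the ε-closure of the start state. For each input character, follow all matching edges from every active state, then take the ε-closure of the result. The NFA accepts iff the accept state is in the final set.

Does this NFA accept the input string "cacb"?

initial (ε-close {0}): {0,1,2,3,4,6,8}
'c' @ 1: {}  — dead — no transitions
rest 'acb' ignored (set empty)
final: {}; accept 11 not in set

Answer: REJECT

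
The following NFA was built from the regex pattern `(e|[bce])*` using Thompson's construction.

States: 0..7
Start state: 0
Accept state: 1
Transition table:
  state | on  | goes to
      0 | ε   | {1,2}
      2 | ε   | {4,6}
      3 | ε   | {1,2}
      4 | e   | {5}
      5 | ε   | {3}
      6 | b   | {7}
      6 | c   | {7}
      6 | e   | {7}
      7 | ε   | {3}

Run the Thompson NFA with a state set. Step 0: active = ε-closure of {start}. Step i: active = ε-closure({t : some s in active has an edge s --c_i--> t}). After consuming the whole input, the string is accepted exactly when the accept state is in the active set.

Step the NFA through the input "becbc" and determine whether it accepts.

start: ε-closure({0}) = {0,1,2,4,6}
'b' @ 1: {1,2,3,4,6,7}  ✓accept
'e' @ 2: {1,2,3,4,5,6,7}  ✓accept
'c' @ 3: {1,2,3,4,6,7}  ✓accept
'b' @ 4: {1,2,3,4,6,7}  ✓accept
'c' @ 5: {1,2,3,4,6,7}  ✓accept
end set {1,2,3,4,6,7} — state 1 in

Answer: ACCEPT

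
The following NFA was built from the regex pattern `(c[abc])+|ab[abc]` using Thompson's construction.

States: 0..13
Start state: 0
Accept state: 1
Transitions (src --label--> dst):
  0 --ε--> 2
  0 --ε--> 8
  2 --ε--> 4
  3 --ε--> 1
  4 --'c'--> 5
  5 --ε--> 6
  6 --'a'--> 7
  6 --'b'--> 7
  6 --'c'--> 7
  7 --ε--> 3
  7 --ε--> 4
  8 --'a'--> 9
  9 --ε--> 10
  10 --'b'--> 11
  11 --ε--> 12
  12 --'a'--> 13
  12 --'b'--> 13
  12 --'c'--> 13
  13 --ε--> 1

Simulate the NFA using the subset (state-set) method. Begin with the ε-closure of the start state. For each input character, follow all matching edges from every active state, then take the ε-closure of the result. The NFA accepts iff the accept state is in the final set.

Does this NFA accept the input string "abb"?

Answer: ACCEPT

Trace:
start: ε-closure({0}) = {0,2,4,8}
'a' @ 1: {9,10}
'b' @ 2: {11,12}
'b' @ 3: {1,13}  (accept∈set)
after full input: {1,13}  (accept=1 in)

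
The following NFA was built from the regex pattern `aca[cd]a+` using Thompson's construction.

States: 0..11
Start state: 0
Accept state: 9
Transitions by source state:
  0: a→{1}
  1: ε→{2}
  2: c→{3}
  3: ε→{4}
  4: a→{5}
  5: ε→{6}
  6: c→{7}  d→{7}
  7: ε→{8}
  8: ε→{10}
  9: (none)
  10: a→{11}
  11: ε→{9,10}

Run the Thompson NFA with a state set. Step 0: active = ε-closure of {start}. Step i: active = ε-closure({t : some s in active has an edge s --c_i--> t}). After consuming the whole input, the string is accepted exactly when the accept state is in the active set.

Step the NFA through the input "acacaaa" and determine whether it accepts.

Answer: ACCEPT

Trace:
S₀ = ε-closure({0}) = {0}
'a' @ 1: {1,2}
'c' @ 2: {3,4}
'a' @ 3: {5,6}
'c' @ 4: {7,8,10}
'a' @ 5: {9,10,11}  ✓accept
'a' @ 6: {9,10,11}  ✓accept
'a' @ 7: {9,10,11}  ✓accept
final: {9,10,11}; accept 9 in set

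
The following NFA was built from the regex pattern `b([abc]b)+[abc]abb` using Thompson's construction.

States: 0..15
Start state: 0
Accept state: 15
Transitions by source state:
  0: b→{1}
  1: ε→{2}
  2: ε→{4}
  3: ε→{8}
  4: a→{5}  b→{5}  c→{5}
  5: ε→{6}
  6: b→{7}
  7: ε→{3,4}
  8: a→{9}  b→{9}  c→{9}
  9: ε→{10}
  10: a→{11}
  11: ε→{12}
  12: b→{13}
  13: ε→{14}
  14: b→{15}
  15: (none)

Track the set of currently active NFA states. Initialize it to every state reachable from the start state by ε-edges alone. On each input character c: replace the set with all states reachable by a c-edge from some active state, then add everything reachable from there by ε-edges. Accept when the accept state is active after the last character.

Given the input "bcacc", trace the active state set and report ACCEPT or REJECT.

S₀ = ε-closure({0}) = {0}
'b' @ 1: {1,2,4}
'c' @ 2: {5,6}
'a' @ 3: {}  — state set empty
rest 'cc' ignored (set empty)
end set {} — state 15 not in

Answer: REJECT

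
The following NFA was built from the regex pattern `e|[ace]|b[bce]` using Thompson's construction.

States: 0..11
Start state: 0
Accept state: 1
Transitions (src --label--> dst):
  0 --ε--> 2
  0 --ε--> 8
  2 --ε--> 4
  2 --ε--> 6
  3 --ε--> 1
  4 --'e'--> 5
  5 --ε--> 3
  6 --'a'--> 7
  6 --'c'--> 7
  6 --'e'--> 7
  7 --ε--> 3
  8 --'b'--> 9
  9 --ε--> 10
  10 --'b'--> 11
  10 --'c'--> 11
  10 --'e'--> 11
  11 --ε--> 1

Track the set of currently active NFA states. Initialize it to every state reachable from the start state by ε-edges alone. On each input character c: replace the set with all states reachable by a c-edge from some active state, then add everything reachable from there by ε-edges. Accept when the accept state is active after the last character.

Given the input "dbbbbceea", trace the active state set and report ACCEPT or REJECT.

S₀ = ε-closure({0}) = {0,2,4,6,8}
'd' @ 1: {}  — no active states
rest 'bbbbceea' ignored (set empty)
end set {} — state 1 not in

Answer: REJECT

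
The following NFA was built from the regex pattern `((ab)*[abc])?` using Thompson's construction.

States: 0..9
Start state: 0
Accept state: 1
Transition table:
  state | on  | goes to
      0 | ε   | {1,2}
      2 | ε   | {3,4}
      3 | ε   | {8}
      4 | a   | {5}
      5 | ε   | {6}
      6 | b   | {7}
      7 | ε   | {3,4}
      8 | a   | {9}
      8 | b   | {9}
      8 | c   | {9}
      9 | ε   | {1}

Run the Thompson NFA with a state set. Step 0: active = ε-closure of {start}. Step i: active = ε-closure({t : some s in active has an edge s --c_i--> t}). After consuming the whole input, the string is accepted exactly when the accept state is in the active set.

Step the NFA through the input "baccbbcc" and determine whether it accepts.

Answer: REJECT

Derivation:
initial (ε-close {0}): {0,1,2,3,4,8}
'b' @ 1: {1,9}  (accept∈set)
'a' @ 2: {}  — no active states
rest 'ccbbcc' ignored (set empty)
end set {} — state 1 not in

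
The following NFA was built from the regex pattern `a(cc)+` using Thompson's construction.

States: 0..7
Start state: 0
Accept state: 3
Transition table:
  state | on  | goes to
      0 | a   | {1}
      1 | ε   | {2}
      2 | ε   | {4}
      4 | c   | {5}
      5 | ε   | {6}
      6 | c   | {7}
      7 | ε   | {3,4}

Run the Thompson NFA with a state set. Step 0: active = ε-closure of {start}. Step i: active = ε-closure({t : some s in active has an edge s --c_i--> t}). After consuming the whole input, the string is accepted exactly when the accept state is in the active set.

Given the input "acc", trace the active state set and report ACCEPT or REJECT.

initial (ε-close {0}): {0}
'a' @ 1: {1,2,4}
'c' @ 2: {5,6}
'c' @ 3: {3,4,7}  [accepting]
final: {3,4,7}; accept 3 in set

Answer: ACCEPT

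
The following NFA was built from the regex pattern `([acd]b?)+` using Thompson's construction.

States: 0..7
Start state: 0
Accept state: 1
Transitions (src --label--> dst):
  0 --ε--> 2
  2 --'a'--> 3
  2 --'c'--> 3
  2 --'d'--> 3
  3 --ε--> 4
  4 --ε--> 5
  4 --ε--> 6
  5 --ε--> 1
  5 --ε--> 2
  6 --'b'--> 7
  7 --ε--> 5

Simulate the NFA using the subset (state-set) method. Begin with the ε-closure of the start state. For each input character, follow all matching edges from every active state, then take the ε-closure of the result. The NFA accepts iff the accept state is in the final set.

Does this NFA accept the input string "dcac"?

Answer: ACCEPT

Trace:
initial (ε-close {0}): {0,2}
'd' @ 1: {1,2,3,4,5,6}  ✓accept
'c' @ 2: {1,2,3,4,5,6}  ✓accept
'a' @ 3: {1,2,3,4,5,6}  ✓accept
'c' @ 4: {1,2,3,4,5,6}  ✓accept
after full input: {1,2,3,4,5,6}  (accept=1 in)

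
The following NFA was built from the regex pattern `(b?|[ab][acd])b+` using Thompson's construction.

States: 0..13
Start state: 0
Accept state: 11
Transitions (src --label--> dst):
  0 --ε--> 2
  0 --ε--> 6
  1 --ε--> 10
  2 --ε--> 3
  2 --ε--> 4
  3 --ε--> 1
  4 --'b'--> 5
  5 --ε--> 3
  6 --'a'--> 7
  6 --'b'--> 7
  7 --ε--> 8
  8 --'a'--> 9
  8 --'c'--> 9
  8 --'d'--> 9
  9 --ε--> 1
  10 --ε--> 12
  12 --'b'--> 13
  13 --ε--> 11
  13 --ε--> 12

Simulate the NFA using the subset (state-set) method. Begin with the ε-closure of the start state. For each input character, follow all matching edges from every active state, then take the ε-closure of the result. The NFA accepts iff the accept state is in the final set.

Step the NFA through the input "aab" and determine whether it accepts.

Answer: ACCEPT

Steps:
initial (ε-close {0}): {0,1,2,3,4,6,10,12}
'a' @ 1: {7,8}
'a' @ 2: {1,9,10,12}
'b' @ 3: {11,12,13}  (accept∈set)
end set {11,12,13} — state 11 in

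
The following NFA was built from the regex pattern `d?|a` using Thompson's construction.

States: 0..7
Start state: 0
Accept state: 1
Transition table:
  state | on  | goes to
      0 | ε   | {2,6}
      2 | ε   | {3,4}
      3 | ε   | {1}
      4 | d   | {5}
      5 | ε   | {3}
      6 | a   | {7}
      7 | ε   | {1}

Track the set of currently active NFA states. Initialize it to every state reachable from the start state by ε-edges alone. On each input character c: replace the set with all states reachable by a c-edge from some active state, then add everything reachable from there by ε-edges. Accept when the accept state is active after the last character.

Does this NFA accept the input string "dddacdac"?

S₀ = ε-closure({0}) = {0,1,2,3,4,6}
'd' @ 1: {1,3,5}  [accepting]
'd' @ 2: {}  — dead — no transitions
rest 'dacdac' ignored (set empty)
end set {} — state 1 not in

Answer: REJECT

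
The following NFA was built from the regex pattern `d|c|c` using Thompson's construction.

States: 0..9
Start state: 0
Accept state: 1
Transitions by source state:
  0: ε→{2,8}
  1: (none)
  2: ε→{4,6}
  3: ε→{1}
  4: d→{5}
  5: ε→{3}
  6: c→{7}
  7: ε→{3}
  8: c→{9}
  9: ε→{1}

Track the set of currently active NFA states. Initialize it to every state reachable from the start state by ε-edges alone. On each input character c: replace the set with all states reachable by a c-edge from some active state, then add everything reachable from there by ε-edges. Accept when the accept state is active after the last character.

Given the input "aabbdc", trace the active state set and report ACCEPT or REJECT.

initial (ε-close {0}): {0,2,4,6,8}
'a' @ 1: {}  — state set empty
rest 'abbdc' ignored (set empty)
final: {}; accept 1 not in set

Answer: REJECT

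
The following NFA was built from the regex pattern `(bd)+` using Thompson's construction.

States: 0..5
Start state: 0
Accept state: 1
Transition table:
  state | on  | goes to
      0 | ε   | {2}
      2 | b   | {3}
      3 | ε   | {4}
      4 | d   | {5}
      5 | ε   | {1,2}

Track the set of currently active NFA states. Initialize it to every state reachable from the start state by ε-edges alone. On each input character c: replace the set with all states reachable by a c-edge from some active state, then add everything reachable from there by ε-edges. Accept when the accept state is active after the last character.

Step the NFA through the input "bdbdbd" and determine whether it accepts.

Answer: ACCEPT

Trace:
start: ε-closure({0}) = {0,2}
'b' @ 1: {3,4}
'd' @ 2: {1,2,5}  (accept∈set)
'b' @ 3: {3,4}
'd' @ 4: {1,2,5}  (accept∈set)
'b' @ 5: {3,4}
'd' @ 6: {1,2,5}  (accept∈set)
end set {1,2,5} — state 1 in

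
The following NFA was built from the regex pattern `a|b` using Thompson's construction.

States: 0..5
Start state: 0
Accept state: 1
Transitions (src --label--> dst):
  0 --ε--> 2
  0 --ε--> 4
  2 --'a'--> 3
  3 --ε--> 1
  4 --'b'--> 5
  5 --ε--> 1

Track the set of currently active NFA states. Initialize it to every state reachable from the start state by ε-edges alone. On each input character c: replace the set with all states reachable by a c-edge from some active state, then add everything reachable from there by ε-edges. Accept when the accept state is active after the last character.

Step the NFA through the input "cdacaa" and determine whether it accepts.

Answer: REJECT

Trace:
start: ε-closure({0}) = {0,2,4}
'c' @ 1: {}  — state set empty
rest 'dacaa' ignored (set empty)
after full input: {}  (accept=1 not in)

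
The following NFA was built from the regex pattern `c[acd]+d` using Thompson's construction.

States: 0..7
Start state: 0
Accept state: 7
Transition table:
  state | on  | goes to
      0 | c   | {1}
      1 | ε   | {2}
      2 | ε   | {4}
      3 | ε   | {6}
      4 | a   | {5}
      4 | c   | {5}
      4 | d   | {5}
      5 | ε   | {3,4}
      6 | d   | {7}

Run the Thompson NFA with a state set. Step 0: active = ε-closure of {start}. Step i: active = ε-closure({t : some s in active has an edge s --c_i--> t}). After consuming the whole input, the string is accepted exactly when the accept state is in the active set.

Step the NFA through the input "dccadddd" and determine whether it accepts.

Answer: REJECT

Steps:
initial (ε-close {0}): {0}
'd' @ 1: {}  — dead — no transitions
rest 'ccadddd' ignored (set empty)
after full input: {}  (accept=7 not in)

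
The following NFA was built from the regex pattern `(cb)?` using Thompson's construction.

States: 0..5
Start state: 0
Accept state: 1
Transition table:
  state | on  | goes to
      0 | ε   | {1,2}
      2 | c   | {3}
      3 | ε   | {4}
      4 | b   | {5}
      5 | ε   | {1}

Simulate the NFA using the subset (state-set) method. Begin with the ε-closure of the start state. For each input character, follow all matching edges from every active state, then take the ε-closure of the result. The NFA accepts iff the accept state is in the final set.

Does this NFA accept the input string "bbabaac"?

S₀ = ε-closure({0}) = {0,1,2}
'b' @ 1: {}  — state set empty
rest 'babaac' ignored (set empty)
final: {}; accept 1 not in set

Answer: REJECT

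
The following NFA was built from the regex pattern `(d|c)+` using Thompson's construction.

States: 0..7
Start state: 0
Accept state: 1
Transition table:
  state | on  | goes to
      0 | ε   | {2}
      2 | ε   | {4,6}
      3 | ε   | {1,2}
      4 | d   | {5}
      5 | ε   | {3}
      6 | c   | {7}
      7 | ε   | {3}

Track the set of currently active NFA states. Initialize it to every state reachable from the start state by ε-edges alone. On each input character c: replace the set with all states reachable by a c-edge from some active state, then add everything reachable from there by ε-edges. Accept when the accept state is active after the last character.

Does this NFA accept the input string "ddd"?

initial (ε-close {0}): {0,2,4,6}
'd' @ 1: {1,2,3,4,5,6}  [accepting]
'd' @ 2: {1,2,3,4,5,6}  [accepting]
'd' @ 3: {1,2,3,4,5,6}  [accepting]
end set {1,2,3,4,5,6} — state 1 in

Answer: ACCEPT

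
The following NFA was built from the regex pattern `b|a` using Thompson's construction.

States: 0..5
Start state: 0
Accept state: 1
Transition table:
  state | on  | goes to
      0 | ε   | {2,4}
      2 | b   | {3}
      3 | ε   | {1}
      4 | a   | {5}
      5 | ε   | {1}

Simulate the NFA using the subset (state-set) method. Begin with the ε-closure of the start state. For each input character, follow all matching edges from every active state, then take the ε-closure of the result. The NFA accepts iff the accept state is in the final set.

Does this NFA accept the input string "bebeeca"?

Answer: REJECT

Trace:
start: ε-closure({0}) = {0,2,4}
'b' @ 1: {1,3}  (accept∈set)
'e' @ 2: {}  — dead — no transitions
rest 'beeca' ignored (set empty)
final: {}; accept 1 not in set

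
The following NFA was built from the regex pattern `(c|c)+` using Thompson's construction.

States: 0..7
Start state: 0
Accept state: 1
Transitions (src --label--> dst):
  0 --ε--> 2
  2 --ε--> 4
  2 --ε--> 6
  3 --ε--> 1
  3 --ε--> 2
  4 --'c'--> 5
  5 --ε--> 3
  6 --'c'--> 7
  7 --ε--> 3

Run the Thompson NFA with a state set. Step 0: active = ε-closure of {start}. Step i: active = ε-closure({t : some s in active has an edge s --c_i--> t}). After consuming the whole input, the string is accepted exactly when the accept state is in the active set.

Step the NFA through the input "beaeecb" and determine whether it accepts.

Answer: REJECT

Derivation:
start: ε-closure({0}) = {0,2,4,6}
'b' @ 1: {}  — state set empty
rest 'eaeecb' ignored (set empty)
after full input: {}  (accept=1 not in)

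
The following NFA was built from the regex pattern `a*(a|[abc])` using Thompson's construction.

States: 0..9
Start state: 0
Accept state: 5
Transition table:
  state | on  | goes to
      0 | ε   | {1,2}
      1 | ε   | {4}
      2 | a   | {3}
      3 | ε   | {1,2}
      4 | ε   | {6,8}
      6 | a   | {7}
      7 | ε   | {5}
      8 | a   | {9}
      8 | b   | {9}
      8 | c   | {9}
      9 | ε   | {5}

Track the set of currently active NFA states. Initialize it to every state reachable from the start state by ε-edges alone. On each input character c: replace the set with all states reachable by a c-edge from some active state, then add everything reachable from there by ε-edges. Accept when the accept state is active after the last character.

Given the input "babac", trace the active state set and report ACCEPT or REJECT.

Answer: REJECT

Steps:
initial (ε-close {0}): {0,1,2,4,6,8}
'b' @ 1: {5,9}  (accept∈set)
'a' @ 2: {}  — state set empty
rest 'bac' ignored (set empty)
after full input: {}  (accept=5 not in)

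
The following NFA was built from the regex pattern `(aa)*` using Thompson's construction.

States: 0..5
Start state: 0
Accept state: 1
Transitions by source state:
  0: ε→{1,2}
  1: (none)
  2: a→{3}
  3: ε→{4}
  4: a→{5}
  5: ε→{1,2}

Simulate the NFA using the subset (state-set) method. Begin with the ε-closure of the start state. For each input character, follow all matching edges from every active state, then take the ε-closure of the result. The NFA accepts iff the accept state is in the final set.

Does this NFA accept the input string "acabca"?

S₀ = ε-closure({0}) = {0,1,2}
'a' @ 1: {3,4}
'c' @ 2: {}  — no active states
rest 'abca' ignored (set empty)
after full input: {}  (accept=1 not in)

Answer: REJECT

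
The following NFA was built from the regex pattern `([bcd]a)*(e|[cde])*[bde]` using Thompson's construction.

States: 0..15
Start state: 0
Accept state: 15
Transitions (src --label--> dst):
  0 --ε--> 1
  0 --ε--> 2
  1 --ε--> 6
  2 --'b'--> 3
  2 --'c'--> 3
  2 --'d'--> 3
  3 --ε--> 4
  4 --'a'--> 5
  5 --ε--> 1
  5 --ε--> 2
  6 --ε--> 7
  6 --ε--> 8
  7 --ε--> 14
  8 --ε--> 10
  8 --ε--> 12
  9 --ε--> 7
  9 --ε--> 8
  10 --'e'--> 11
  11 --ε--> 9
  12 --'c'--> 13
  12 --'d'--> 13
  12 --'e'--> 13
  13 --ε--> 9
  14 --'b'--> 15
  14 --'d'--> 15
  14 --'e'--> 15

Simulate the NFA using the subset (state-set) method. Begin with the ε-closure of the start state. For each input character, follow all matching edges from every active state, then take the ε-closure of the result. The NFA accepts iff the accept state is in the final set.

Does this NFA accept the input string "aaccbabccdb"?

Answer: REJECT

Trace:
start: ε-closure({0}) = {0,1,2,6,7,8,10,12,14}
'a' @ 1: {}  — no active states
rest 'accbabccdb' ignored (set empty)
after full input: {}  (accept=15 not in)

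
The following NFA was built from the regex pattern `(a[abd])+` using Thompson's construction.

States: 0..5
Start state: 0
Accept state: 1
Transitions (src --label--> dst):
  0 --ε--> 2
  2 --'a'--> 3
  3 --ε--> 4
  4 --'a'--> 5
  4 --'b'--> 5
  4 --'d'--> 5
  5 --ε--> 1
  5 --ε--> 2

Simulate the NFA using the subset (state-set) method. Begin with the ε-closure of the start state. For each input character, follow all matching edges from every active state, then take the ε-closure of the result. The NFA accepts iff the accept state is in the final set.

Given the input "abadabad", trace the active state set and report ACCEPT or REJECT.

initial (ε-close {0}): {0,2}
'a' @ 1: {3,4}
'b' @ 2: {1,2,5}  (accept∈set)
'a' @ 3: {3,4}
'd' @ 4: {1,2,5}  (accept∈set)
'a' @ 5: {3,4}
'b' @ 6: {1,2,5}  (accept∈set)
'a' @ 7: {3,4}
'd' @ 8: {1,2,5}  (accept∈set)
final: {1,2,5}; accept 1 in set

Answer: ACCEPT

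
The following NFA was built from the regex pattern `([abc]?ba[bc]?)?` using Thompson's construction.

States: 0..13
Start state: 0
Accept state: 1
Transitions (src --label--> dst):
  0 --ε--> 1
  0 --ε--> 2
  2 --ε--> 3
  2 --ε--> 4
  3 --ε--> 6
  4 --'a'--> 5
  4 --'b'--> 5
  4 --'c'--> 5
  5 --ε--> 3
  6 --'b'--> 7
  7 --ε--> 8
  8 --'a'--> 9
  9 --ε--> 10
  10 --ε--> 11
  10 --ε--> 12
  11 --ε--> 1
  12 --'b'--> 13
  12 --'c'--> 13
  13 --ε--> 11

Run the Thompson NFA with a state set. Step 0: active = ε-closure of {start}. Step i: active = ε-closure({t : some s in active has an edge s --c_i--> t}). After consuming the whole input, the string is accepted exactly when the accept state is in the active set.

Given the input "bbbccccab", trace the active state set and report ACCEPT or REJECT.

S₀ = ε-closure({0}) = {0,1,2,3,4,6}
'b' @ 1: {3,5,6,7,8}
'b' @ 2: {7,8}
'b' @ 3: {}  — no active states
rest 'ccccab' ignored (set empty)
end set {} — state 1 not in

Answer: REJECT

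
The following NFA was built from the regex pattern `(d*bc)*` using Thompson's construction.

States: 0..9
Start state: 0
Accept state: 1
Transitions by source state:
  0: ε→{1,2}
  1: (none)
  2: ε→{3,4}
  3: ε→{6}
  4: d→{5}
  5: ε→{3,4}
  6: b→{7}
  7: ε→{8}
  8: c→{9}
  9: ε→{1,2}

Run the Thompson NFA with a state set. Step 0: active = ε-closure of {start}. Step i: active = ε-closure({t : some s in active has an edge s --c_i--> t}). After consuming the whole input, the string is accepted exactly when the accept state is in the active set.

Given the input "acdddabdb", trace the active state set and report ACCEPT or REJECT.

Answer: REJECT

Derivation:
initial (ε-close {0}): {0,1,2,3,4,6}
'a' @ 1: {}  — dead — no transitions
rest 'cdddabdb' ignored (set empty)
end set {} — state 1 not in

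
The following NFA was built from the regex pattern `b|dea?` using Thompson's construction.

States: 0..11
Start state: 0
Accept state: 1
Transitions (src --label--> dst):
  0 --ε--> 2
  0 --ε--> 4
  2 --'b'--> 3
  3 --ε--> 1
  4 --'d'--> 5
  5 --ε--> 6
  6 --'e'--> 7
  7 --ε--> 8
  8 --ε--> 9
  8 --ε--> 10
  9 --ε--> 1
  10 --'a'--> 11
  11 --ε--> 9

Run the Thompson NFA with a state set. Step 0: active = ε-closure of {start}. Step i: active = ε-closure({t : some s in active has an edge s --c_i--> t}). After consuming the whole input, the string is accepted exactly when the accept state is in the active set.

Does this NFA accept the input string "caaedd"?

start: ε-closure({0}) = {0,2,4}
'c' @ 1: {}  — dead — no transitions
rest 'aaedd' ignored (set empty)
end set {} — state 1 not in

Answer: REJECT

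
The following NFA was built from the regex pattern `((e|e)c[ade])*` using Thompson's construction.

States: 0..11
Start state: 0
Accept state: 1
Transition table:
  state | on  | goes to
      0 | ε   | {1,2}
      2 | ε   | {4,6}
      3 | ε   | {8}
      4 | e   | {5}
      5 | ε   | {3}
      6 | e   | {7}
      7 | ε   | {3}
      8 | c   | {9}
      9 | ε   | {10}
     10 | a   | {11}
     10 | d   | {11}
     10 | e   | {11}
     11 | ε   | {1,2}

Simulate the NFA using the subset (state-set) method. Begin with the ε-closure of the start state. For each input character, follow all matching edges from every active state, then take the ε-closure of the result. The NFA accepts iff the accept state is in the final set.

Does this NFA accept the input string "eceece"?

initial (ε-close {0}): {0,1,2,4,6}
'e' @ 1: {3,5,7,8}
'c' @ 2: {9,10}
'e' @ 3: {1,2,4,6,11}  (accept∈set)
'e' @ 4: {3,5,7,8}
'c' @ 5: {9,10}
'e' @ 6: {1,2,4,6,11}  (accept∈set)
final: {1,2,4,6,11}; accept 1 in set

Answer: ACCEPT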